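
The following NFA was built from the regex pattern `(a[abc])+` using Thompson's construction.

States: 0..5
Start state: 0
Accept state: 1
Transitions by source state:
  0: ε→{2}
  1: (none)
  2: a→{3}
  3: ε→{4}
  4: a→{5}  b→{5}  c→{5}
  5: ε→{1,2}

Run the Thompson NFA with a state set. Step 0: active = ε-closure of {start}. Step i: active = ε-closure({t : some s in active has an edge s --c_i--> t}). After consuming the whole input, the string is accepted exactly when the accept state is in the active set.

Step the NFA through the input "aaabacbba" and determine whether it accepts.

Answer: REJECT

Trace:
S₀ = ε-closure({0}) = {0,2}
'a' @ 1: {3,4}
'a' @ 2: {1,2,5}  (accept∈set)
'a' @ 3: {3,4}
'b' @ 4: {1,2,5}  (accept∈set)
'a' @ 5: {3,4}
'c' @ 6: {1,2,5}  (accept∈set)
'b' @ 7: {}  — state set empty
rest 'ba' ignored (set empty)
final: {}; accept 1 not in set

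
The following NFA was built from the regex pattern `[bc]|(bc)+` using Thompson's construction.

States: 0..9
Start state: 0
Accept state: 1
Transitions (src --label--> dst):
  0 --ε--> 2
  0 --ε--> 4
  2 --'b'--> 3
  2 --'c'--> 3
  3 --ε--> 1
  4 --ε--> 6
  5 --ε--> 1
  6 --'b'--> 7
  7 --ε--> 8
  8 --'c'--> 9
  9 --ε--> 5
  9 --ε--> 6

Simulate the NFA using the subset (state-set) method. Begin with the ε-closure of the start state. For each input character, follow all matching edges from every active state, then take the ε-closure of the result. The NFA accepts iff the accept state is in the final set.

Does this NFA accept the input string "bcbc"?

Answer: ACCEPT

Steps:
initial (ε-close {0}): {0,2,4,6}
'b' @ 1: {1,3,7,8}  [accepting]
'c' @ 2: {1,5,6,9}  [accepting]
'b' @ 3: {7,8}
'c' @ 4: {1,5,6,9}  [accepting]
final: {1,5,6,9}; accept 1 in set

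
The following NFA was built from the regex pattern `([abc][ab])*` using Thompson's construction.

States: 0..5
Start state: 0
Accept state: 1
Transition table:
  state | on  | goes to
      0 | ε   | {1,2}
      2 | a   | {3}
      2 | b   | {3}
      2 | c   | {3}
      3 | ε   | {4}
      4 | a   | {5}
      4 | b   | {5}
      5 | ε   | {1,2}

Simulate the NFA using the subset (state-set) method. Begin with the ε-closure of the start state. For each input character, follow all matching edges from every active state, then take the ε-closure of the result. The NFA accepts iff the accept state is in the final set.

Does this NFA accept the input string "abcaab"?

S₀ = ε-closure({0}) = {0,1,2}
'a' @ 1: {3,4}
'b' @ 2: {1,2,5}  ✓accept
'c' @ 3: {3,4}
'a' @ 4: {1,2,5}  ✓accept
'a' @ 5: {3,4}
'b' @ 6: {1,2,5}  ✓accept
end set {1,2,5} — state 1 in

Answer: ACCEPT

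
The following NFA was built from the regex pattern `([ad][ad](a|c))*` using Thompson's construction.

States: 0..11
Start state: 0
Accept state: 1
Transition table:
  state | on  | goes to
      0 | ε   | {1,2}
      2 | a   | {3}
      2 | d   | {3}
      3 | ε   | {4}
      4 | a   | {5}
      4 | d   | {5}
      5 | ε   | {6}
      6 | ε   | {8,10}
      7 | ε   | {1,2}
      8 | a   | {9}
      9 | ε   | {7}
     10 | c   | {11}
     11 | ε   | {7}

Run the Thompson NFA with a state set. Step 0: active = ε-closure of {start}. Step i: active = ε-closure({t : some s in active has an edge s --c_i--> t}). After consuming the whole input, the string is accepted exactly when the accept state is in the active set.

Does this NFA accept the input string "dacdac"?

Answer: ACCEPT

Derivation:
S₀ = ε-closure({0}) = {0,1,2}
'd' @ 1: {3,4}
'a' @ 2: {5,6,8,10}
'c' @ 3: {1,2,7,11}  ✓accept
'd' @ 4: {3,4}
'a' @ 5: {5,6,8,10}
'c' @ 6: {1,2,7,11}  ✓accept
final: {1,2,7,11}; accept 1 in set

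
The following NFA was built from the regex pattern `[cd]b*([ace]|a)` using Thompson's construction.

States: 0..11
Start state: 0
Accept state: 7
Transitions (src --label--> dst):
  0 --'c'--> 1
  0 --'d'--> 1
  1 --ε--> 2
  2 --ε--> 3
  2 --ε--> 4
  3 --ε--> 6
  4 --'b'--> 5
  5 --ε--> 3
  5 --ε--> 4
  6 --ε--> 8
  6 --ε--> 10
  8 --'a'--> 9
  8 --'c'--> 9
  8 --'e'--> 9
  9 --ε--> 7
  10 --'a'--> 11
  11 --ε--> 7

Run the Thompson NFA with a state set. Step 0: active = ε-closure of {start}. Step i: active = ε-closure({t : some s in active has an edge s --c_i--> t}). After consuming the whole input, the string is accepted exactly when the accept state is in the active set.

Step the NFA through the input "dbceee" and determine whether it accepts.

start: ε-closure({0}) = {0}
'd' @ 1: {1,2,3,4,6,8,10}
'b' @ 2: {3,4,5,6,8,10}
'c' @ 3: {7,9}  (accept∈set)
'e' @ 4: {}  — dead — no transitions
rest 'ee' ignored (set empty)
end set {} — state 7 not in

Answer: REJECT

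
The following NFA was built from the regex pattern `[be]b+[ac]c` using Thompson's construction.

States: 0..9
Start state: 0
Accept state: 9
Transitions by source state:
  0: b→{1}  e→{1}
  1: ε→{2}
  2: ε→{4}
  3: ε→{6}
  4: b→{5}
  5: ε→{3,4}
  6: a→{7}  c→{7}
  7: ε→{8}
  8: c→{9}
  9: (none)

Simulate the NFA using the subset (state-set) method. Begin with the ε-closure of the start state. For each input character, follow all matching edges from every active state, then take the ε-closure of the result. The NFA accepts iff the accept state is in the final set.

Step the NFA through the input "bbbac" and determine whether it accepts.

Answer: ACCEPT

Steps:
start: ε-closure({0}) = {0}
'b' @ 1: {1,2,4}
'b' @ 2: {3,4,5,6}
'b' @ 3: {3,4,5,6}
'a' @ 4: {7,8}
'c' @ 5: {9}  ✓accept
end set {9} — state 9 in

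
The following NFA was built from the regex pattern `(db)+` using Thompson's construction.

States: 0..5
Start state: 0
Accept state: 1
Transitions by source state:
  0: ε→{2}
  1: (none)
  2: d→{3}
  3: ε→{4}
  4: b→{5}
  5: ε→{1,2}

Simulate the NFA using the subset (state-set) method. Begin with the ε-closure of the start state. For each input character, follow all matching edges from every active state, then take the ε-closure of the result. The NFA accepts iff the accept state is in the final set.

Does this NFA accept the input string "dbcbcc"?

Answer: REJECT

Derivation:
S₀ = ε-closure({0}) = {0,2}
'd' @ 1: {3,4}
'b' @ 2: {1,2,5}  (accept∈set)
'c' @ 3: {}  — no active states
rest 'bcc' ignored (set empty)
end set {} — state 1 not in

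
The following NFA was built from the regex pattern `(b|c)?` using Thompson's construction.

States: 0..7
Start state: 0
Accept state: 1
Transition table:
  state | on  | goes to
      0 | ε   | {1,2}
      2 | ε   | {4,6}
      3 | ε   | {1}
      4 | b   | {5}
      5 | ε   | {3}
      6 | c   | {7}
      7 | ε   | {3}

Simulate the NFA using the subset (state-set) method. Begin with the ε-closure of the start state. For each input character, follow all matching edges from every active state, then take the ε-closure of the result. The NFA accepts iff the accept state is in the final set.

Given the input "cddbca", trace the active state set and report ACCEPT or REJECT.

initial (ε-close {0}): {0,1,2,4,6}
'c' @ 1: {1,3,7}  ✓accept
'd' @ 2: {}  — state set empty
rest 'dbca' ignored (set empty)
final: {}; accept 1 not in set

Answer: REJECT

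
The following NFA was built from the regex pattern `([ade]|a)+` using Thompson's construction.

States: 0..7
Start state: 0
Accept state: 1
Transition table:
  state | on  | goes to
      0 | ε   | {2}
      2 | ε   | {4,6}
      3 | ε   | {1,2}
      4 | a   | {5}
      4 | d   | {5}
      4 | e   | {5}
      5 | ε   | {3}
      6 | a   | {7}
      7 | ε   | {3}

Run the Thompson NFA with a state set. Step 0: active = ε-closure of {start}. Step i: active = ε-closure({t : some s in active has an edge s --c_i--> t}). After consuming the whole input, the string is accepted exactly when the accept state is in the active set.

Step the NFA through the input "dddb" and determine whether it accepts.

initial (ε-close {0}): {0,2,4,6}
'd' @ 1: {1,2,3,4,5,6}  ✓accept
'd' @ 2: {1,2,3,4,5,6}  ✓accept
'd' @ 3: {1,2,3,4,5,6}  ✓accept
'b' @ 4: {}  — no active states
after full input: {}  (accept=1 not in)

Answer: REJECT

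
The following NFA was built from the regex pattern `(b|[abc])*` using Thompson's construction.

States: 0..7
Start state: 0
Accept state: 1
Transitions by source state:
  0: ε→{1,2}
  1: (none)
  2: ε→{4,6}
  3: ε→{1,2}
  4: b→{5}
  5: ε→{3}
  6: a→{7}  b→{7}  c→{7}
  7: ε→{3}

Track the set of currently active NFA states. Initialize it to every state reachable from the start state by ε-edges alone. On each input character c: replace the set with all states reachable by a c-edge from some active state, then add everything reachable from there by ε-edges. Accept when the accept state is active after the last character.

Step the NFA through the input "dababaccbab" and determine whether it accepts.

Answer: REJECT

Derivation:
initial (ε-close {0}): {0,1,2,4,6}
'd' @ 1: {}  — state set empty
rest 'ababaccbab' ignored (set empty)
final: {}; accept 1 not in set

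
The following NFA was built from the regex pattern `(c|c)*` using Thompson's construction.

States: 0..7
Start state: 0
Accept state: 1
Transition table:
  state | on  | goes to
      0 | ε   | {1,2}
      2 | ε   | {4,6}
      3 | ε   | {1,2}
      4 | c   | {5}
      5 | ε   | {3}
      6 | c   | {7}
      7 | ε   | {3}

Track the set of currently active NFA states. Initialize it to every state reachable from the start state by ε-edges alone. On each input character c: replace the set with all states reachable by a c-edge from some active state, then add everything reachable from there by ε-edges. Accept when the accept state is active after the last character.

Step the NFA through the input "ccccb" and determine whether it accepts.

initial (ε-close {0}): {0,1,2,4,6}
'c' @ 1: {1,2,3,4,5,6,7}  ✓accept
'c' @ 2: {1,2,3,4,5,6,7}  ✓accept
'c' @ 3: {1,2,3,4,5,6,7}  ✓accept
'c' @ 4: {1,2,3,4,5,6,7}  ✓accept
'b' @ 5: {}  — state set empty
final: {}; accept 1 not in set

Answer: REJECT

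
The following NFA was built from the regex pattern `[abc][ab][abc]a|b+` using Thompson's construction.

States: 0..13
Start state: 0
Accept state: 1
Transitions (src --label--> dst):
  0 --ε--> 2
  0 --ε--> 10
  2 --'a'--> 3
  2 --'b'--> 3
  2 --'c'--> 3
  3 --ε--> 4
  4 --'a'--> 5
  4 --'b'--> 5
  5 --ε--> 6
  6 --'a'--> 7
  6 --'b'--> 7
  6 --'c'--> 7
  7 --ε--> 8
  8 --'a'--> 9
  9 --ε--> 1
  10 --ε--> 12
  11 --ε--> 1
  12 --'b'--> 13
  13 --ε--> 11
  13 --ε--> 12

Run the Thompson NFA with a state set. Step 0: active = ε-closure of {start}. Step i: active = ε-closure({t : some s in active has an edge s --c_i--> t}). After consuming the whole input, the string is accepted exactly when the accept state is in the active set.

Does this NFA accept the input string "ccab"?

S₀ = ε-closure({0}) = {0,2,10,12}
'c' @ 1: {3,4}
'c' @ 2: {}  — dead — no transitions
rest 'ab' ignored (set empty)
after full input: {}  (accept=1 not in)

Answer: REJECT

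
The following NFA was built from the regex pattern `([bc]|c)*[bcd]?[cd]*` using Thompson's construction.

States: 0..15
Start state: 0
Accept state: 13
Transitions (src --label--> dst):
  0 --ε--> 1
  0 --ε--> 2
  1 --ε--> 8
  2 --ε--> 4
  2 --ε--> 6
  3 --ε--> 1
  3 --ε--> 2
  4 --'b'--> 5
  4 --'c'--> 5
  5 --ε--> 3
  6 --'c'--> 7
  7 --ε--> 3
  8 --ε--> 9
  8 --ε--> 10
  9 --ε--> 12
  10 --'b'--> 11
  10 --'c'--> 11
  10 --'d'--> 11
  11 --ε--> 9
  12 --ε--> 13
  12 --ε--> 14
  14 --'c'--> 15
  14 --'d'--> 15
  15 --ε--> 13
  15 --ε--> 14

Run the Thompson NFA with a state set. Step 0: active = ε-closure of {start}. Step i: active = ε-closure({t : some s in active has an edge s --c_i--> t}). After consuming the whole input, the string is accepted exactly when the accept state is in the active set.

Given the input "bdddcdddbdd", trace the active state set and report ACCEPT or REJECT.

S₀ = ε-closure({0}) = {0,1,2,4,6,8,9,10,12,13,14}
'b' @ 1: {1,2,3,4,5,6,8,9,10,11,12,13,14}  ✓accept
'd' @ 2: {9,11,12,13,14,15}  ✓accept
'd' @ 3: {13,14,15}  ✓accept
'd' @ 4: {13,14,15}  ✓accept
'c' @ 5: {13,14,15}  ✓accept
'd' @ 6: {13,14,15}  ✓accept
'd' @ 7: {13,14,15}  ✓accept
'd' @ 8: {13,14,15}  ✓accept
'b' @ 9: {}  — dead — no transitions
rest 'dd' ignored (set empty)
end set {} — state 13 not in

Answer: REJECT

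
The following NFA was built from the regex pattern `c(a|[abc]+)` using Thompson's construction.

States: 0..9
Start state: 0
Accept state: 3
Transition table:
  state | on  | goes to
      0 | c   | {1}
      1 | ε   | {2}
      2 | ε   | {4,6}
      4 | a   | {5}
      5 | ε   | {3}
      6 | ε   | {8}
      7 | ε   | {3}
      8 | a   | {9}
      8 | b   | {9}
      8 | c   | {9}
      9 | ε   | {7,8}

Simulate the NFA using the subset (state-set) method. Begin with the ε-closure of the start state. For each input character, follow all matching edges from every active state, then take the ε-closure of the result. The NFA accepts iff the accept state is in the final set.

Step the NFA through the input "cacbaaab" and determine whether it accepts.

Answer: ACCEPT

Trace:
start: ε-closure({0}) = {0}
'c' @ 1: {1,2,4,6,8}
'a' @ 2: {3,5,7,8,9}  [accepting]
'c' @ 3: {3,7,8,9}  [accepting]
'b' @ 4: {3,7,8,9}  [accepting]
'a' @ 5: {3,7,8,9}  [accepting]
'a' @ 6: {3,7,8,9}  [accepting]
'a' @ 7: {3,7,8,9}  [accepting]
'b' @ 8: {3,7,8,9}  [accepting]
after full input: {3,7,8,9}  (accept=3 in)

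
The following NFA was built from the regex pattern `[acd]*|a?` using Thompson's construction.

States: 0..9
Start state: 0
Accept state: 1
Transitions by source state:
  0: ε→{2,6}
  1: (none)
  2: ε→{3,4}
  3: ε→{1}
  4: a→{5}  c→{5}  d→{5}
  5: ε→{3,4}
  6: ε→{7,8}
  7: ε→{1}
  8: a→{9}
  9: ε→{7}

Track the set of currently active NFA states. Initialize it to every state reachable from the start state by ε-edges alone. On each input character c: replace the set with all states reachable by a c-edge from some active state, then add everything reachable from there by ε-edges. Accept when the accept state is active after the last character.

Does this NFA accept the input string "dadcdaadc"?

start: ε-closure({0}) = {0,1,2,3,4,6,7,8}
'd' @ 1: {1,3,4,5}  [accepting]
'a' @ 2: {1,3,4,5}  [accepting]
'd' @ 3: {1,3,4,5}  [accepting]
'c' @ 4: {1,3,4,5}  [accepting]
'd' @ 5: {1,3,4,5}  [accepting]
'a' @ 6: {1,3,4,5}  [accepting]
'a' @ 7: {1,3,4,5}  [accepting]
'd' @ 8: {1,3,4,5}  [accepting]
'c' @ 9: {1,3,4,5}  [accepting]
end set {1,3,4,5} — state 1 in

Answer: ACCEPT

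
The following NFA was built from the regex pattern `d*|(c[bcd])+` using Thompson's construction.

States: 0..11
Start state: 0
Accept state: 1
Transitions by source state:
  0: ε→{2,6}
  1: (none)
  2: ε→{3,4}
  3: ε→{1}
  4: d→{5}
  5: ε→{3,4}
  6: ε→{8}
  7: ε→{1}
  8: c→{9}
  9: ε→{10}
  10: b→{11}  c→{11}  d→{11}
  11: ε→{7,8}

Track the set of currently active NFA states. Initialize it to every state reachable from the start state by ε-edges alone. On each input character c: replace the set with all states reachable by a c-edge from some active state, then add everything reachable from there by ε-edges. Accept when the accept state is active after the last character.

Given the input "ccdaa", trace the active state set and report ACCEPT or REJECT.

Answer: REJECT

Trace:
start: ε-closure({0}) = {0,1,2,3,4,6,8}
'c' @ 1: {9,10}
'c' @ 2: {1,7,8,11}  (accept∈set)
'd' @ 3: {}  — dead — no transitions
rest 'aa' ignored (set empty)
final: {}; accept 1 not in set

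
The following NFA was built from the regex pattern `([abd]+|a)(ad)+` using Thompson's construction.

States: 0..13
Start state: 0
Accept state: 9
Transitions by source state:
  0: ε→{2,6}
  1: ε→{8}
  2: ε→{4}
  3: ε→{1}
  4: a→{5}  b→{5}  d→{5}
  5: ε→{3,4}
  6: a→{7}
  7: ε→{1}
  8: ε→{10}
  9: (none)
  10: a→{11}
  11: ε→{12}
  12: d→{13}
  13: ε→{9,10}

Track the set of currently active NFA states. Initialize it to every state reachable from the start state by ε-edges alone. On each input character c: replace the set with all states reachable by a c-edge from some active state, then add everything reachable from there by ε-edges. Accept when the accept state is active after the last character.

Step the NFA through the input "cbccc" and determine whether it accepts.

Answer: REJECT

Trace:
S₀ = ε-closure({0}) = {0,2,4,6}
'c' @ 1: {}  — no active states
rest 'bccc' ignored (set empty)
after full input: {}  (accept=9 not in)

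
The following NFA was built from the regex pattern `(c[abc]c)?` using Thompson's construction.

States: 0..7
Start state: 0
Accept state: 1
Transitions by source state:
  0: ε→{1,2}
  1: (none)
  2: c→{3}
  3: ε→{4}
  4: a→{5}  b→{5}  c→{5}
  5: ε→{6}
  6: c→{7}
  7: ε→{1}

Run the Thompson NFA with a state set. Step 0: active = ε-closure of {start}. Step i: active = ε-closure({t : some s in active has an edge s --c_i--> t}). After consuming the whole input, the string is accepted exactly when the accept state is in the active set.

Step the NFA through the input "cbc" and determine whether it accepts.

start: ε-closure({0}) = {0,1,2}
'c' @ 1: {3,4}
'b' @ 2: {5,6}
'c' @ 3: {1,7}  [accepting]
after full input: {1,7}  (accept=1 in)

Answer: ACCEPT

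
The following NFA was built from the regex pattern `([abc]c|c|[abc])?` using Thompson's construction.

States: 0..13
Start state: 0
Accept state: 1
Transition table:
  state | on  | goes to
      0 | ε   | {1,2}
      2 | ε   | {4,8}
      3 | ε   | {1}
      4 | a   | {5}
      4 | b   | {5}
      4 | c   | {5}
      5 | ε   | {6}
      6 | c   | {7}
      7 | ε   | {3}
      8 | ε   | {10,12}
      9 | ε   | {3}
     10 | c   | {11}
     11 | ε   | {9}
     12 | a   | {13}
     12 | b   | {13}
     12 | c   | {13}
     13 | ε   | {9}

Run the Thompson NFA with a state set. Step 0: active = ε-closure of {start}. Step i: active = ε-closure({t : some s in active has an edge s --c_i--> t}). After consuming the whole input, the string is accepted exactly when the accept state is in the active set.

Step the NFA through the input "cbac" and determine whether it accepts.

Answer: REJECT

Steps:
start: ε-closure({0}) = {0,1,2,4,8,10,12}
'c' @ 1: {1,3,5,6,9,11,13}  ✓accept
'b' @ 2: {}  — no active states
rest 'ac' ignored (set empty)
after full input: {}  (accept=1 not in)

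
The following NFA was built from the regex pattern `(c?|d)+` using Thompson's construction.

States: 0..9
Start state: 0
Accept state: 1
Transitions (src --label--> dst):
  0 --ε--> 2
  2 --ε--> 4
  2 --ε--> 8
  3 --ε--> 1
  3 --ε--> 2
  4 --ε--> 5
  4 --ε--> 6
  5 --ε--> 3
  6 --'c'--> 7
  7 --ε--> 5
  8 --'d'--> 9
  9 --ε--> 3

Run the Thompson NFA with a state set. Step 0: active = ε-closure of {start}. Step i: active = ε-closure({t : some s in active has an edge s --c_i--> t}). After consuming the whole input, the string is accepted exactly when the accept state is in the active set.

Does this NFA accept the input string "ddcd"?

Answer: ACCEPT

Trace:
initial (ε-close {0}): {0,1,2,3,4,5,6,8}
'd' @ 1: {1,2,3,4,5,6,8,9}  (accept∈set)
'd' @ 2: {1,2,3,4,5,6,8,9}  (accept∈set)
'c' @ 3: {1,2,3,4,5,6,7,8}  (accept∈set)
'd' @ 4: {1,2,3,4,5,6,8,9}  (accept∈set)
after full input: {1,2,3,4,5,6,8,9}  (accept=1 in)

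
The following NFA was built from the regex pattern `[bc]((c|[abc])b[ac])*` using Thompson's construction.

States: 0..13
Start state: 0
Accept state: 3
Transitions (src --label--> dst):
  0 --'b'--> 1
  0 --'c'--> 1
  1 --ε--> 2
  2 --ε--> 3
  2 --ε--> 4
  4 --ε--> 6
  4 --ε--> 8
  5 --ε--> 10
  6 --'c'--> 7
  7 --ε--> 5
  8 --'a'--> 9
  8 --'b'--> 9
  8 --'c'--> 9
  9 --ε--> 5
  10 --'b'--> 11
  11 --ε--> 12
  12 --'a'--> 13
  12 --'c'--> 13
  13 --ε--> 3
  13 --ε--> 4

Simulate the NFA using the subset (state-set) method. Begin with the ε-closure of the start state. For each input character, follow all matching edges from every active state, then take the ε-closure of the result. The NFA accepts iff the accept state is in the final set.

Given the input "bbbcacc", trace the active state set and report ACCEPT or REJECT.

start: ε-closure({0}) = {0}
'b' @ 1: {1,2,3,4,6,8}  (accept∈set)
'b' @ 2: {5,9,10}
'b' @ 3: {11,12}
'c' @ 4: {3,4,6,8,13}  (accept∈set)
'a' @ 5: {5,9,10}
'c' @ 6: {}  — no active states
rest 'c' ignored (set empty)
final: {}; accept 3 not in set

Answer: REJECT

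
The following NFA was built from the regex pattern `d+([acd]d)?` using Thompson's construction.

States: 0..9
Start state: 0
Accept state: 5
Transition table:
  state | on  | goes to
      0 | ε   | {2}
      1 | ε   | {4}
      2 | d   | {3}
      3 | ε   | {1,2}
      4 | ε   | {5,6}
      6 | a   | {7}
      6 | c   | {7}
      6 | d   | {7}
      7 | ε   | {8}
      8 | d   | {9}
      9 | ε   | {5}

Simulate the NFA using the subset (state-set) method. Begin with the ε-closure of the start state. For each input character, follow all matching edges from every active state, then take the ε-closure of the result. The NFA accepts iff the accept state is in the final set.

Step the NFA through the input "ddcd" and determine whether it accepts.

Answer: ACCEPT

Derivation:
initial (ε-close {0}): {0,2}
'd' @ 1: {1,2,3,4,5,6}  (accept∈set)
'd' @ 2: {1,2,3,4,5,6,7,8}  (accept∈set)
'c' @ 3: {7,8}
'd' @ 4: {5,9}  (accept∈set)
final: {5,9}; accept 5 in set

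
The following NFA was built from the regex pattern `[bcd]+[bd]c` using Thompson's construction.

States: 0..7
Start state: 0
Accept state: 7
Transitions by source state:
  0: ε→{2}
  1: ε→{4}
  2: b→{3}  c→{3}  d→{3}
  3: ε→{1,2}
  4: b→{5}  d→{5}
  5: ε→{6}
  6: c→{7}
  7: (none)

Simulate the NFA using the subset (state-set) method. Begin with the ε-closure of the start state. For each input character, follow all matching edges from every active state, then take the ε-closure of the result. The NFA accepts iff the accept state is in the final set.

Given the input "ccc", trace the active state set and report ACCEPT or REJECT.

Answer: REJECT

Trace:
S₀ = ε-closure({0}) = {0,2}
'c' @ 1: {1,2,3,4}
'c' @ 2: {1,2,3,4}
'c' @ 3: {1,2,3,4}
end set {1,2,3,4} — state 7 not in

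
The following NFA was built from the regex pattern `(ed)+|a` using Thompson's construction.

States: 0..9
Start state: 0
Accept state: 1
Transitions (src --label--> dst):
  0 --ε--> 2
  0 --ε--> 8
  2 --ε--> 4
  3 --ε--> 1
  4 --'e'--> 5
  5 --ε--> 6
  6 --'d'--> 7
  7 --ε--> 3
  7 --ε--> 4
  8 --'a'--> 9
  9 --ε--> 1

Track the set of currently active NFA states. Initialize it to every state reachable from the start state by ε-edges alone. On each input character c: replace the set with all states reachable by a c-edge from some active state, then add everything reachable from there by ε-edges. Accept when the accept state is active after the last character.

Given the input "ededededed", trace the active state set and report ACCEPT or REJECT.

Answer: ACCEPT

Trace:
initial (ε-close {0}): {0,2,4,8}
'e' @ 1: {5,6}
'd' @ 2: {1,3,4,7}  [accepting]
'e' @ 3: {5,6}
'd' @ 4: {1,3,4,7}  [accepting]
'e' @ 5: {5,6}
'd' @ 6: {1,3,4,7}  [accepting]
'e' @ 7: {5,6}
'd' @ 8: {1,3,4,7}  [accepting]
'e' @ 9: {5,6}
'd' @ 10: {1,3,4,7}  [accepting]
after full input: {1,3,4,7}  (accept=1 in)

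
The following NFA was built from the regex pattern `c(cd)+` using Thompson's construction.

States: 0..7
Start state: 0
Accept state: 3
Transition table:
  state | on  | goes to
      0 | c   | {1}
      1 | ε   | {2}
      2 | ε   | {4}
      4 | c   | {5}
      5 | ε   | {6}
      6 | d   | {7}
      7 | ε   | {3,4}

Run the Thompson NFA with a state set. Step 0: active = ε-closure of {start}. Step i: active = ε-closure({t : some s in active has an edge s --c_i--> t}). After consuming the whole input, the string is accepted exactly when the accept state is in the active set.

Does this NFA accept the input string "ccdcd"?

Answer: ACCEPT

Steps:
start: ε-closure({0}) = {0}
'c' @ 1: {1,2,4}
'c' @ 2: {5,6}
'd' @ 3: {3,4,7}  [accepting]
'c' @ 4: {5,6}
'd' @ 5: {3,4,7}  [accepting]
after full input: {3,4,7}  (accept=3 in)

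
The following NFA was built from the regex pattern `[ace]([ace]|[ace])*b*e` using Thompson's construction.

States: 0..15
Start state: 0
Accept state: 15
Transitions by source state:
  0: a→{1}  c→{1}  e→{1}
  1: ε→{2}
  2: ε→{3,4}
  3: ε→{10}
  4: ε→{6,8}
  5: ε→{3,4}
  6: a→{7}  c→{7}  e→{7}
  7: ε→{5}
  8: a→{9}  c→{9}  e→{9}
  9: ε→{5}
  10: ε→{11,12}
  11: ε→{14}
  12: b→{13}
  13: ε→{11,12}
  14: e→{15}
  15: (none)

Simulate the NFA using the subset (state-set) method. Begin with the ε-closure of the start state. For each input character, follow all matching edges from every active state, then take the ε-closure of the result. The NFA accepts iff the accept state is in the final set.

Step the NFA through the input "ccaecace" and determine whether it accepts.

Answer: ACCEPT

Trace:
initial (ε-close {0}): {0}
'c' @ 1: {1,2,3,4,6,8,10,11,12,14}
'c' @ 2: {3,4,5,6,7,8,9,10,11,12,14}
'a' @ 3: {3,4,5,6,7,8,9,10,11,12,14}
'e' @ 4: {3,4,5,6,7,8,9,10,11,12,14,15}  (accept∈set)
'c' @ 5: {3,4,5,6,7,8,9,10,11,12,14}
'a' @ 6: {3,4,5,6,7,8,9,10,11,12,14}
'c' @ 7: {3,4,5,6,7,8,9,10,11,12,14}
'e' @ 8: {3,4,5,6,7,8,9,10,11,12,14,15}  (accept∈set)
end set {3,4,5,6,7,8,9,10,11,12,14,15} — state 15 in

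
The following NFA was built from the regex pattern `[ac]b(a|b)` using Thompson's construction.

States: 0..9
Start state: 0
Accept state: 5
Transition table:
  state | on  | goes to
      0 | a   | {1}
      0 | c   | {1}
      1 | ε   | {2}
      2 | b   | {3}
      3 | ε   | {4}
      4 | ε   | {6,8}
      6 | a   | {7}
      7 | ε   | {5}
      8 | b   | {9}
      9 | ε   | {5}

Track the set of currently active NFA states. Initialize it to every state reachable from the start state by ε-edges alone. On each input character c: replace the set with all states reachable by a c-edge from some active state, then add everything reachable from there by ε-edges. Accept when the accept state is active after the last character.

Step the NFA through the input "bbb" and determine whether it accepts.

start: ε-closure({0}) = {0}
'b' @ 1: {}  — no active states
rest 'bb' ignored (set empty)
end set {} — state 5 not in

Answer: REJECT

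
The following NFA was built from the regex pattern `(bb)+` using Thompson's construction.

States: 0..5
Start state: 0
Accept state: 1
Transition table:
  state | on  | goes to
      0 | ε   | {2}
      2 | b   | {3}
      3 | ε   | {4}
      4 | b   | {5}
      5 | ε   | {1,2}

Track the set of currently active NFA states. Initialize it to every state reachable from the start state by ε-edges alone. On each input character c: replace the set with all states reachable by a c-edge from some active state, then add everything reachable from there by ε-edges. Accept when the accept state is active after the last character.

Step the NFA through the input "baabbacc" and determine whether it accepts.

initial (ε-close {0}): {0,2}
'b' @ 1: {3,4}
'a' @ 2: {}  — dead — no transitions
rest 'abbacc' ignored (set empty)
after full input: {}  (accept=1 not in)

Answer: REJECT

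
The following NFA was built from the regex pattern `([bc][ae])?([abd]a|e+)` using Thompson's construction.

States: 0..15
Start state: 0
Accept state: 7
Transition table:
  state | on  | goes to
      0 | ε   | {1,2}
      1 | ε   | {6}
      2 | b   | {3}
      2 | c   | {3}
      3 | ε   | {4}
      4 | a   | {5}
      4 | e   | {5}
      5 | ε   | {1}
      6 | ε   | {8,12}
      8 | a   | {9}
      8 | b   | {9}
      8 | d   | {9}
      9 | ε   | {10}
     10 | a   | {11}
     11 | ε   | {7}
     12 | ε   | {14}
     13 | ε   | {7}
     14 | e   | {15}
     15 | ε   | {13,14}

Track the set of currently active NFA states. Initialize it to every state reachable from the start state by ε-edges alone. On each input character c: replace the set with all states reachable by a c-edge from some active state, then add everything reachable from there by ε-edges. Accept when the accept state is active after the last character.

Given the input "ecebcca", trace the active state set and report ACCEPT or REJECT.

Answer: REJECT

Derivation:
S₀ = ε-closure({0}) = {0,1,2,6,8,12,14}
'e' @ 1: {7,13,14,15}  [accepting]
'c' @ 2: {}  — dead — no transitions
rest 'ebcca' ignored (set empty)
after full input: {}  (accept=7 not in)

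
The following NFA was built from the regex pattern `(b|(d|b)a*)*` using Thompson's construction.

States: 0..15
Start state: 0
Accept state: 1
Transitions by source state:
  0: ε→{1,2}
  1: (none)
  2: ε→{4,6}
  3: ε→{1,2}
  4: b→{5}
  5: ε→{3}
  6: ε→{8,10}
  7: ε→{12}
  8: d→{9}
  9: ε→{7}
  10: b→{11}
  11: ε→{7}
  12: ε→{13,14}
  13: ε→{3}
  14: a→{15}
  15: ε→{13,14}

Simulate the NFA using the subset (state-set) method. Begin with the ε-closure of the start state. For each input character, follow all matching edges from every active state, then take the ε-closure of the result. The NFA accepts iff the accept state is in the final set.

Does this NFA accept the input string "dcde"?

Answer: REJECT

Steps:
start: ε-closure({0}) = {0,1,2,4,6,8,10}
'd' @ 1: {1,2,3,4,6,7,8,9,10,12,13,14}  ✓accept
'c' @ 2: {}  — dead — no transitions
rest 'de' ignored (set empty)
after full input: {}  (accept=1 not in)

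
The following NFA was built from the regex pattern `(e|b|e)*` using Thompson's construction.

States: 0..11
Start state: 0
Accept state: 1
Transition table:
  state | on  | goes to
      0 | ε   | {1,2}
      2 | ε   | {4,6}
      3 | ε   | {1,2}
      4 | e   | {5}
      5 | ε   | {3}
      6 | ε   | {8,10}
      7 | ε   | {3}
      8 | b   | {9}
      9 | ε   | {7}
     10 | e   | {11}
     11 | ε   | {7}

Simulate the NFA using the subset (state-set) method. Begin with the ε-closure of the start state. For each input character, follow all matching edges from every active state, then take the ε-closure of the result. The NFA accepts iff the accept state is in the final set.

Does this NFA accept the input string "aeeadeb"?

initial (ε-close {0}): {0,1,2,4,6,8,10}
'a' @ 1: {}  — no active states
rest 'eeadeb' ignored (set empty)
end set {} — state 1 not in

Answer: REJECT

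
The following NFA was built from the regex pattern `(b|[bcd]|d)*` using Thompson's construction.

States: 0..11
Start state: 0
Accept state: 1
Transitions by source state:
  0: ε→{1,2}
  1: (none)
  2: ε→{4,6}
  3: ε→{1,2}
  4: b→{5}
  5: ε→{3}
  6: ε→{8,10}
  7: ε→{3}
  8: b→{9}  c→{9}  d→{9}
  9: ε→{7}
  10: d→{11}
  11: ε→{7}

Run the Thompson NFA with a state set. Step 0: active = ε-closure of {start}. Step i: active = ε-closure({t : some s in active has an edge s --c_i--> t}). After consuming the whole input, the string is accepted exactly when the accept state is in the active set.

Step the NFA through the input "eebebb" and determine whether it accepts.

initial (ε-close {0}): {0,1,2,4,6,8,10}
'e' @ 1: {}  — no active states
rest 'ebebb' ignored (set empty)
after full input: {}  (accept=1 not in)

Answer: REJECT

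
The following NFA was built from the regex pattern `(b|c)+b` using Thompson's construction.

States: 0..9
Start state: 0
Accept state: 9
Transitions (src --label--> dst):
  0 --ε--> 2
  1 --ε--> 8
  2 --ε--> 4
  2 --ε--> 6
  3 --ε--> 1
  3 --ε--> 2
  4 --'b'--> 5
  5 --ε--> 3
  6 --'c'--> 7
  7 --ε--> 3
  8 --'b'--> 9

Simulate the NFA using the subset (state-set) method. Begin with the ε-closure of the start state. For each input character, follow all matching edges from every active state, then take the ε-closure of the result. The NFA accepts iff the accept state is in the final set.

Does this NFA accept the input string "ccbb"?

Answer: ACCEPT

Steps:
start: ε-closure({0}) = {0,2,4,6}
'c' @ 1: {1,2,3,4,6,7,8}
'c' @ 2: {1,2,3,4,6,7,8}
'b' @ 3: {1,2,3,4,5,6,8,9}  [accepting]
'b' @ 4: {1,2,3,4,5,6,8,9}  [accepting]
final: {1,2,3,4,5,6,8,9}; accept 9 in set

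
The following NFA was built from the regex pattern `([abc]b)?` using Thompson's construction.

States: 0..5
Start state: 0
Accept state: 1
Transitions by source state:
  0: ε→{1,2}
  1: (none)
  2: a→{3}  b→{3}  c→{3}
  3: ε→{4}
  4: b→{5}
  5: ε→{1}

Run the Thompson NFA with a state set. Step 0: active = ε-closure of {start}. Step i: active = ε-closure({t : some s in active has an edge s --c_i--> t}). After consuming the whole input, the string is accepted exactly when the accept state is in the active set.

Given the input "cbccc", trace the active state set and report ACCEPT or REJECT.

Answer: REJECT

Steps:
start: ε-closure({0}) = {0,1,2}
'c' @ 1: {3,4}
'b' @ 2: {1,5}  ✓accept
'c' @ 3: {}  — dead — no transitions
rest 'cc' ignored (set empty)
after full input: {}  (accept=1 not in)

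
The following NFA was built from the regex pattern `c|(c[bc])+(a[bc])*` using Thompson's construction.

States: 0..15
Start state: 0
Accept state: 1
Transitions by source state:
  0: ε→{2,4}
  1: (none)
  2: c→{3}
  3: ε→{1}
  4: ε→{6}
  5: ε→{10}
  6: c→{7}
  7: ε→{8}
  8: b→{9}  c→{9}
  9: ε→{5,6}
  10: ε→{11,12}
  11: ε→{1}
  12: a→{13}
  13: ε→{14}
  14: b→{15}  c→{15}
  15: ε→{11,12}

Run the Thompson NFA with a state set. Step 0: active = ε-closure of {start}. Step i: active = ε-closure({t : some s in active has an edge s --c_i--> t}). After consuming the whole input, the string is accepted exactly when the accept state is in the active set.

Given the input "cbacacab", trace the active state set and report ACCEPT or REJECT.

start: ε-closure({0}) = {0,2,4,6}
'c' @ 1: {1,3,7,8}  [accepting]
'b' @ 2: {1,5,6,9,10,11,12}  [accepting]
'a' @ 3: {13,14}
'c' @ 4: {1,11,12,15}  [accepting]
'a' @ 5: {13,14}
'c' @ 6: {1,11,12,15}  [accepting]
'a' @ 7: {13,14}
'b' @ 8: {1,11,12,15}  [accepting]
final: {1,11,12,15}; accept 1 in set

Answer: ACCEPT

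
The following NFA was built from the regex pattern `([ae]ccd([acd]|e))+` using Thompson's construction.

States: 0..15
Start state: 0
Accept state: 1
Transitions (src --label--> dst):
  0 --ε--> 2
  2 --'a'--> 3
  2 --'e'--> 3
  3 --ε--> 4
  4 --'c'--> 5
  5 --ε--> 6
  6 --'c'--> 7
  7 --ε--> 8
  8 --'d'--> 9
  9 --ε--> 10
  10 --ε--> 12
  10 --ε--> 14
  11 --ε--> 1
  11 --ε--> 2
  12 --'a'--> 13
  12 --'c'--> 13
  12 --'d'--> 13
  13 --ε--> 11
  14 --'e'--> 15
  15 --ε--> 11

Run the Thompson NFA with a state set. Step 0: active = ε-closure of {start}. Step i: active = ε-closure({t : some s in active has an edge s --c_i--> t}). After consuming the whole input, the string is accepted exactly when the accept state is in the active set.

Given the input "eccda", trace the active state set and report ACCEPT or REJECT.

Answer: ACCEPT

Derivation:
initial (ε-close {0}): {0,2}
'e' @ 1: {3,4}
'c' @ 2: {5,6}
'c' @ 3: {7,8}
'd' @ 4: {9,10,12,14}
'a' @ 5: {1,2,11,13}  ✓accept
end set {1,2,11,13} — state 1 in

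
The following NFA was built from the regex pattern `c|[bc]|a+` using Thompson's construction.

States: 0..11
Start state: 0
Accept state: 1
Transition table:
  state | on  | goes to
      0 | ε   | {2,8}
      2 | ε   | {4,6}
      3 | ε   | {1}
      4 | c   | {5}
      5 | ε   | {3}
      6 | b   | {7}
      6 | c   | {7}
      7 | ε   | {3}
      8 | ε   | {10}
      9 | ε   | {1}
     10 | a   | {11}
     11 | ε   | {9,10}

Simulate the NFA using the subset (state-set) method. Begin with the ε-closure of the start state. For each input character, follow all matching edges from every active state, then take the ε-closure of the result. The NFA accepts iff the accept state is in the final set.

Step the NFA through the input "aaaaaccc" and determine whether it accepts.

S₀ = ε-closure({0}) = {0,2,4,6,8,10}
'a' @ 1: {1,9,10,11}  ✓accept
'a' @ 2: {1,9,10,11}  ✓accept
'a' @ 3: {1,9,10,11}  ✓accept
'a' @ 4: {1,9,10,11}  ✓accept
'a' @ 5: {1,9,10,11}  ✓accept
'c' @ 6: {}  — no active states
rest 'cc' ignored (set empty)
final: {}; accept 1 not in set

Answer: REJECT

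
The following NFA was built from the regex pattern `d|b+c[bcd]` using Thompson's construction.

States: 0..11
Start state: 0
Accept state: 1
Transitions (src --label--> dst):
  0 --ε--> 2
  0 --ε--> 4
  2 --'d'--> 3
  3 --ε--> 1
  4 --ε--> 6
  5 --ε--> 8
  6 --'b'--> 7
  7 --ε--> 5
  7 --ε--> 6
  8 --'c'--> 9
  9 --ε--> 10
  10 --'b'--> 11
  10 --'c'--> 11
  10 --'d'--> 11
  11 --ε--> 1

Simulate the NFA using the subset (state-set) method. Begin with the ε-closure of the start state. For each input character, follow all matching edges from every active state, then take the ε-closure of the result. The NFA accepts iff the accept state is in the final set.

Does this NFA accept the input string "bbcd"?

initial (ε-close {0}): {0,2,4,6}
'b' @ 1: {5,6,7,8}
'b' @ 2: {5,6,7,8}
'c' @ 3: {9,10}
'd' @ 4: {1,11}  ✓accept
after full input: {1,11}  (accept=1 in)

Answer: ACCEPT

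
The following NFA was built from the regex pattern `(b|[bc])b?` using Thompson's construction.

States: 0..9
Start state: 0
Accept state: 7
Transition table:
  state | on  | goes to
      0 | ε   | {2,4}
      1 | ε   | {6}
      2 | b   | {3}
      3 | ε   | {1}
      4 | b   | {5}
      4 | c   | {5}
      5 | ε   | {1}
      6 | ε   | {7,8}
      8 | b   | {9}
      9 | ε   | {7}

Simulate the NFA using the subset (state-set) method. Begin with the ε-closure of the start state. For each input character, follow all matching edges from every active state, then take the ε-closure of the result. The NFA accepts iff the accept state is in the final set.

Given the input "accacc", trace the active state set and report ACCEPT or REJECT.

start: ε-closure({0}) = {0,2,4}
'a' @ 1: {}  — no active states
rest 'ccacc' ignored (set empty)
final: {}; accept 7 not in set

Answer: REJECT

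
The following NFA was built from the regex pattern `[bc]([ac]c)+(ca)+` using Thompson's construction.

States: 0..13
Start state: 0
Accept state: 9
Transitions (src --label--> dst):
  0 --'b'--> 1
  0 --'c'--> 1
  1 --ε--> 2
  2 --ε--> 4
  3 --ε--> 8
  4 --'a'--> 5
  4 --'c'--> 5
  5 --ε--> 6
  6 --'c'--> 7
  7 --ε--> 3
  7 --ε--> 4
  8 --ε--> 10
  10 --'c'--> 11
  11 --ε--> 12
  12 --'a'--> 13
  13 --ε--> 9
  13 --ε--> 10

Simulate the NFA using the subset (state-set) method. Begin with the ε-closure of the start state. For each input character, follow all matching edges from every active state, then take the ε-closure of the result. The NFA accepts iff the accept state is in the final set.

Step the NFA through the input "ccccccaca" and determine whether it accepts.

initial (ε-close {0}): {0}
'c' @ 1: {1,2,4}
'c' @ 2: {5,6}
'c' @ 3: {3,4,7,8,10}
'c' @ 4: {5,6,11,12}
'c' @ 5: {3,4,7,8,10}
'c' @ 6: {5,6,11,12}
'a' @ 7: {9,10,13}  [accepting]
'c' @ 8: {11,12}
'a' @ 9: {9,10,13}  [accepting]
final: {9,10,13}; accept 9 in set

Answer: ACCEPT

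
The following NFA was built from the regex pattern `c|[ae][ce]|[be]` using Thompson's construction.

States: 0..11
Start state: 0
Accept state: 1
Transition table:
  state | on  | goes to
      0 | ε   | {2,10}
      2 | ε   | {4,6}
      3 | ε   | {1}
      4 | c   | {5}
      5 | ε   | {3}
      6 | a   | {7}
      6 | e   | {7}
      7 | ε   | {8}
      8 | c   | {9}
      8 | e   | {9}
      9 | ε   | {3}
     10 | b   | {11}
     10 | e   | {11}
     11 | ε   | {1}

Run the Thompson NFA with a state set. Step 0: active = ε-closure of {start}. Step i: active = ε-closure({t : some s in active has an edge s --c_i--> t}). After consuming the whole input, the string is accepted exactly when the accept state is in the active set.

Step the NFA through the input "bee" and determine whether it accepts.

S₀ = ε-closure({0}) = {0,2,4,6,10}
'b' @ 1: {1,11}  (accept∈set)
'e' @ 2: {}  — dead — no transitions
rest 'e' ignored (set empty)
after full input: {}  (accept=1 not in)

Answer: REJECT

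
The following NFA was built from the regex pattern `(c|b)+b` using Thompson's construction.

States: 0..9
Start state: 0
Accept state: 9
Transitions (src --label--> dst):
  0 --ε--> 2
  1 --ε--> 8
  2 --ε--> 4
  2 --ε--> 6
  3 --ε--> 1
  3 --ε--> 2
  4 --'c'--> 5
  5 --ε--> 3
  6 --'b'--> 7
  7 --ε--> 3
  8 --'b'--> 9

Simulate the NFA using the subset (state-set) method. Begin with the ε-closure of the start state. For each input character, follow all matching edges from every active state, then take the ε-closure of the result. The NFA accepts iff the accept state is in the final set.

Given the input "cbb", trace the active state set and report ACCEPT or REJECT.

Answer: ACCEPT

Trace:
start: ε-closure({0}) = {0,2,4,6}
'c' @ 1: {1,2,3,4,5,6,8}
'b' @ 2: {1,2,3,4,6,7,8,9}  (accept∈set)
'b' @ 3: {1,2,3,4,6,7,8,9}  (accept∈set)
after full input: {1,2,3,4,6,7,8,9}  (accept=9 in)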